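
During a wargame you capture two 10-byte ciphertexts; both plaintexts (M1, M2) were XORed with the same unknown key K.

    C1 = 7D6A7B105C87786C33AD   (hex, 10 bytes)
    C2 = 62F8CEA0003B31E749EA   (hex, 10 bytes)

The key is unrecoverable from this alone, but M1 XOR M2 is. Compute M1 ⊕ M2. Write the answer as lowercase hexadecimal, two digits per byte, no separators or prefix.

C1 ⊕ C2 = (M1 ⊕ K) ⊕ (M2 ⊕ K) = M1 ⊕ M2 — the shared key cancels under XOR.
byte 0: 01111101 ⊕ 01100010 = 00011111
byte 1: 01101010 ⊕ 11111000 = 10010010
byte 2: 01111011 ⊕ 11001110 = 10110101
byte 3: 00010000 ⊕ 10100000 = 10110000
byte 4: 01011100 ⊕ 00000000 = 01011100
byte 5: 10000111 ⊕ 00111011 = 10111100
byte 6: 01111000 ⊕ 00110001 = 01001001
byte 7: 01101100 ⊕ 11100111 = 10001011
byte 8: 00110011 ⊕ 01001001 = 01111010
byte 9: 10101101 ⊕ 11101010 = 01000111

1f92b5b05cbc498b7a47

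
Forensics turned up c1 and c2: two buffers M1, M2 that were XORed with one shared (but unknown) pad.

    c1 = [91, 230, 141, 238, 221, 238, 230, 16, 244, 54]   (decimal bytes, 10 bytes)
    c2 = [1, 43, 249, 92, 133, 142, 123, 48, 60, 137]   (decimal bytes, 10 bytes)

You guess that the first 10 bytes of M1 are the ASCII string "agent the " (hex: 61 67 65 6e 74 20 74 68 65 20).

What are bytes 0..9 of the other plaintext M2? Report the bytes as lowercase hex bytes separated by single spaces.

3b aa 11 dc 2c 40 e9 48 ad 9f

First, c1 ⊕ c2 = (M1 ⊕ K) ⊕ (M2 ⊕ K) = M1 ⊕ M2, so the key drops out. Then M2 = (M1 ⊕ M2) ⊕ M1 over the first 10 bytes.
byte 0: (5b ^ 01) ^ 61 = 5a ^ 61 = 3b
byte 1: (e6 ^ 2b) ^ 67 = cd ^ 67 = aa
byte 2: (8d ^ f9) ^ 65 = 74 ^ 65 = 11
byte 3: (ee ^ 5c) ^ 6e = b2 ^ 6e = dc
byte 4: (dd ^ 85) ^ 74 = 58 ^ 74 = 2c
byte 5: (ee ^ 8e) ^ 20 = 60 ^ 20 = 40
byte 6: (e6 ^ 7b) ^ 74 = 9d ^ 74 = e9
byte 7: (10 ^ 30) ^ 68 = 20 ^ 68 = 48
byte 8: (f4 ^ 3c) ^ 65 = c8 ^ 65 = ad
byte 9: (36 ^ 89) ^ 20 = bf ^ 20 = 9f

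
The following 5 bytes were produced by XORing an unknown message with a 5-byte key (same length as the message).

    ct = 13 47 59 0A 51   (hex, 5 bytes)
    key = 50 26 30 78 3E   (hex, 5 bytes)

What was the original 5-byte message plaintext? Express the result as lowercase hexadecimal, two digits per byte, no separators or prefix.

13 ⊕ 50 = 43
47 ⊕ 26 = 61
59 ⊕ 30 = 69
0a ⊕ 78 = 72
51 ⊕ 3e = 6f

436169726f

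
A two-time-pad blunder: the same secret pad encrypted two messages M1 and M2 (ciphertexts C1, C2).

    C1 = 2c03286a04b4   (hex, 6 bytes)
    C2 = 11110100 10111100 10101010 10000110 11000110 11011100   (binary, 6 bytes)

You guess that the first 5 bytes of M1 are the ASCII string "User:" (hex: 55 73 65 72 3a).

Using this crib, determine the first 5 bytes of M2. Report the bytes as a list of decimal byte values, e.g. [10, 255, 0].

[141, 204, 231, 158, 248]

First, C1 ⊕ C2 = (M1 ⊕ K) ⊕ (M2 ⊕ K) = M1 ⊕ M2, so the key drops out. Then M2 = (M1 ⊕ M2) ⊕ M1 over the first 5 bytes.
byte 0: (2c XOR f4) XOR 55 = d8 XOR 55 = 8d
byte 1: (03 XOR bc) XOR 73 = bf XOR 73 = cc
byte 2: (28 XOR aa) XOR 65 = 82 XOR 65 = e7
byte 3: (6a XOR 86) XOR 72 = ec XOR 72 = 9e
byte 4: (04 XOR c6) XOR 3a = c2 XOR 3a = f8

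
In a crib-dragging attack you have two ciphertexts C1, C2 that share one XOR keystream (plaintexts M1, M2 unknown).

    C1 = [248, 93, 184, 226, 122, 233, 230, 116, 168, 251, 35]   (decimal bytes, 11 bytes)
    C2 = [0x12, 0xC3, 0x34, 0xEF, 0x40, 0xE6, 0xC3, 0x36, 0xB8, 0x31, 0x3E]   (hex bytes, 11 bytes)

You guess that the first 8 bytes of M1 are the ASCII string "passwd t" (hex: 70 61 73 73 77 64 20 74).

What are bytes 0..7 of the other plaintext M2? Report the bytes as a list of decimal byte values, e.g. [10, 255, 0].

First, C1 ⊕ C2 = (M1 ⊕ K) ⊕ (M2 ⊕ K) = M1 ⊕ M2, so the key drops out. Then M2 = (M1 ⊕ M2) ⊕ M1 over the first 8 bytes.
byte 0: (f8 ⊕ 12) ⊕ 70 = ea ⊕ 70 = 9a
byte 1: (5d ⊕ c3) ⊕ 61 = 9e ⊕ 61 = ff
byte 2: (b8 ⊕ 34) ⊕ 73 = 8c ⊕ 73 = ff
byte 3: (e2 ⊕ ef) ⊕ 73 = 0d ⊕ 73 = 7e
byte 4: (7a ⊕ 40) ⊕ 77 = 3a ⊕ 77 = 4d
byte 5: (e9 ⊕ e6) ⊕ 64 = 0f ⊕ 64 = 6b
byte 6: (e6 ⊕ c3) ⊕ 20 = 25 ⊕ 20 = 05
byte 7: (74 ⊕ 36) ⊕ 74 = 42 ⊕ 74 = 36

[154, 255, 255, 126, 77, 107, 5, 54]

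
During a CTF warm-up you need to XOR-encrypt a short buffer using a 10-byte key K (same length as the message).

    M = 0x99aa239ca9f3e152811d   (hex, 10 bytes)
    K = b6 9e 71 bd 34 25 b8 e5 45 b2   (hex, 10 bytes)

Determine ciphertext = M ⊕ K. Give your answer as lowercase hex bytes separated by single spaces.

99 XOR b6 = 2f
aa XOR 9e = 34
23 XOR 71 = 52
9c XOR bd = 21
a9 XOR 34 = 9d
f3 XOR 25 = d6
e1 XOR b8 = 59
52 XOR e5 = b7
81 XOR 45 = c4
1d XOR b2 = af

2f 34 52 21 9d d6 59 b7 c4 af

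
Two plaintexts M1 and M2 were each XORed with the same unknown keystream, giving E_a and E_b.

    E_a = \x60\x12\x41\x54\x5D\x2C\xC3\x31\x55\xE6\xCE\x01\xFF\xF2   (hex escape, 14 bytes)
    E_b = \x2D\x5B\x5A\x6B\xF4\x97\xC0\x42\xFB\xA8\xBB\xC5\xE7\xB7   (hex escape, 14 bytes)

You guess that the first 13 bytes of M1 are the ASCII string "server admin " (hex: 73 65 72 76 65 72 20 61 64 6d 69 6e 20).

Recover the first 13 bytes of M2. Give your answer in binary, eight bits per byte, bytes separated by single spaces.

00111110 00101100 01101001 01001001 11001100 11001001 00100011 00010010 11001010 00100011 00011100 10101010 00111000

First, E_a ⊕ E_b = (M1 ⊕ K) ⊕ (M2 ⊕ K) = M1 ⊕ M2, so the key drops out. Then M2 = (M1 ⊕ M2) ⊕ M1 over the first 13 bytes.
byte 0: (60 ^ 2d) ^ 73 = 4d ^ 73 = 3e
byte 1: (12 ^ 5b) ^ 65 = 49 ^ 65 = 2c
byte 2: (41 ^ 5a) ^ 72 = 1b ^ 72 = 69
byte 3: (54 ^ 6b) ^ 76 = 3f ^ 76 = 49
byte 4: (5d ^ f4) ^ 65 = a9 ^ 65 = cc
byte 5: (2c ^ 97) ^ 72 = bb ^ 72 = c9
byte 6: (c3 ^ c0) ^ 20 = 03 ^ 20 = 23
byte 7: (31 ^ 42) ^ 61 = 73 ^ 61 = 12
byte 8: (55 ^ fb) ^ 64 = ae ^ 64 = ca
byte 9: (e6 ^ a8) ^ 6d = 4e ^ 6d = 23
byte 10: (ce ^ bb) ^ 69 = 75 ^ 69 = 1c
byte 11: (01 ^ c5) ^ 6e = c4 ^ 6e = aa
byte 12: (ff ^ e7) ^ 20 = 18 ^ 20 = 38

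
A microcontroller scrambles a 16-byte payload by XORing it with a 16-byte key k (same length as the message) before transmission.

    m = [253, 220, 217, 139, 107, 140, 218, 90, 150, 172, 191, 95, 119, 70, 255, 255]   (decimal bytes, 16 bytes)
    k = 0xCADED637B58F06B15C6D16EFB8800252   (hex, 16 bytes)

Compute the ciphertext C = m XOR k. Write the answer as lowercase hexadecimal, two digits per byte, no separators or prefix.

XOR is its own inverse, so applying the key byte-wise gives the result directly.
253 ^ 202 =  55
220 ^ 222 =   2
217 ^ 214 =  15
139 ^  55 = 188
107 ^ 181 = 222
140 ^ 143 =   3
218 ^   6 = 220
 90 ^ 177 = 235
150 ^  92 = 202
172 ^ 109 = 193
191 ^  22 = 169
 95 ^ 239 = 176
119 ^ 184 = 207
 70 ^ 128 = 198
255 ^   2 = 253
255 ^  82 = 173

37020fbcde03dcebcac1a9b0cfc6fdad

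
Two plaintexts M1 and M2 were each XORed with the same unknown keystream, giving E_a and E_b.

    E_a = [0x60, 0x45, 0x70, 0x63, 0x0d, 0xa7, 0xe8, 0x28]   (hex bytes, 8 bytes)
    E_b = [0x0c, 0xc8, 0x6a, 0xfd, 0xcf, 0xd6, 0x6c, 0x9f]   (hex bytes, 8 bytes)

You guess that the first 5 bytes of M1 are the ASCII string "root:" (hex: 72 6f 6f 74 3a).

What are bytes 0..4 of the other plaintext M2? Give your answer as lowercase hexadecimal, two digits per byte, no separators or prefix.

1ee275eaf8

First, E_a ⊕ E_b = (M1 ⊕ K) ⊕ (M2 ⊕ K) = M1 ⊕ M2, so the key drops out. Then M2 = (M1 ⊕ M2) ⊕ M1 over the first 5 bytes.
byte 0: (60 ^ 0c) ^ 72 = 6c ^ 72 = 1e
byte 1: (45 ^ c8) ^ 6f = 8d ^ 6f = e2
byte 2: (70 ^ 6a) ^ 6f = 1a ^ 6f = 75
byte 3: (63 ^ fd) ^ 74 = 9e ^ 74 = ea
byte 4: (0d ^ cf) ^ 3a = c2 ^ 3a = f8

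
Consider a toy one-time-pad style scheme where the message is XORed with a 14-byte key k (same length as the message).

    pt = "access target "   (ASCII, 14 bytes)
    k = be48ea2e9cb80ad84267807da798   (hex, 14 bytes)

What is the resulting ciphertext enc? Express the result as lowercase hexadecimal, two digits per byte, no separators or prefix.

df2b894befcb2aac2315e718d3b8

XOR is its own inverse, so applying the key byte-wise gives the result directly.
byte 0: 61 xor be = df
byte 1: 63 xor 48 = 2b
byte 2: 63 xor ea = 89
byte 3: 65 xor 2e = 4b
byte 4: 73 xor 9c = ef
byte 5: 73 xor b8 = cb
byte 6: 20 xor 0a = 2a
byte 7: 74 xor d8 = ac
byte 8: 61 xor 42 = 23
byte 9: 72 xor 67 = 15
byte 10: 67 xor 80 = e7
byte 11: 65 xor 7d = 18
byte 12: 74 xor a7 = d3
byte 13: 20 xor 98 = b8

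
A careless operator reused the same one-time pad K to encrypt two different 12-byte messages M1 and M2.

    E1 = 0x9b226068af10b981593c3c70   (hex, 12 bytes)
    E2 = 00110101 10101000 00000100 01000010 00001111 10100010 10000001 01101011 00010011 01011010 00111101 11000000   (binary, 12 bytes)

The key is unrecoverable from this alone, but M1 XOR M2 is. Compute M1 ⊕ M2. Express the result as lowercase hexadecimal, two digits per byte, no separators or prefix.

ae8a642aa0b238ea4a6601b0

E1 ⊕ E2 = (M1 ⊕ K) ⊕ (M2 ⊕ K) = M1 ⊕ M2 — the shared key cancels under XOR.
10011011 XOR 00110101 = 10101110
00100010 XOR 10101000 = 10001010
01100000 XOR 00000100 = 01100100
01101000 XOR 01000010 = 00101010
10101111 XOR 00001111 = 10100000
00010000 XOR 10100010 = 10110010
10111001 XOR 10000001 = 00111000
10000001 XOR 01101011 = 11101010
01011001 XOR 00010011 = 01001010
00111100 XOR 01011010 = 01100110
00111100 XOR 00111101 = 00000001
01110000 XOR 11000000 = 10110000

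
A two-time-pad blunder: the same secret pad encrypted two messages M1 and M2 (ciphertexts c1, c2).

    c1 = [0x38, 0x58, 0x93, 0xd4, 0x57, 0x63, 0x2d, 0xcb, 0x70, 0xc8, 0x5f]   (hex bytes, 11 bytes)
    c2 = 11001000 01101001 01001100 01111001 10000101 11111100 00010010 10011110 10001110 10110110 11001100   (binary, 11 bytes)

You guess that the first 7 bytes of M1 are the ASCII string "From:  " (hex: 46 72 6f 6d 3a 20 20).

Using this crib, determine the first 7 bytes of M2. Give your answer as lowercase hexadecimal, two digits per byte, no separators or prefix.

First, c1 ⊕ c2 = (M1 ⊕ K) ⊕ (M2 ⊕ K) = M1 ⊕ M2, so the key drops out. Then M2 = (M1 ⊕ M2) ⊕ M1 over the first 7 bytes.
byte 0: (38 XOR c8) XOR 46 = f0 XOR 46 = b6
byte 1: (58 XOR 69) XOR 72 = 31 XOR 72 = 43
byte 2: (93 XOR 4c) XOR 6f = df XOR 6f = b0
byte 3: (d4 XOR 79) XOR 6d = ad XOR 6d = c0
byte 4: (57 XOR 85) XOR 3a = d2 XOR 3a = e8
byte 5: (63 XOR fc) XOR 20 = 9f XOR 20 = bf
byte 6: (2d XOR 12) XOR 20 = 3f XOR 20 = 1f

b643b0c0e8bf1f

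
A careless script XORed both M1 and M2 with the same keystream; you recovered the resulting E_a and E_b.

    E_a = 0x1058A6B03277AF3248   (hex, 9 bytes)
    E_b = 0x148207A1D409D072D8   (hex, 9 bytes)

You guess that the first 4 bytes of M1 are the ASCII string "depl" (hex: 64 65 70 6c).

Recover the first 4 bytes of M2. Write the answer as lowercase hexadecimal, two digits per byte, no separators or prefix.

First, E_a ⊕ E_b = (M1 ⊕ K) ⊕ (M2 ⊕ K) = M1 ⊕ M2, so the key drops out. Then M2 = (M1 ⊕ M2) ⊕ M1 over the first 4 bytes.
byte 0: (10 xor 14) xor 64 = 04 xor 64 = 60
byte 1: (58 xor 82) xor 65 = da xor 65 = bf
byte 2: (a6 xor 07) xor 70 = a1 xor 70 = d1
byte 3: (b0 xor a1) xor 6c = 11 xor 6c = 7d

60bfd17d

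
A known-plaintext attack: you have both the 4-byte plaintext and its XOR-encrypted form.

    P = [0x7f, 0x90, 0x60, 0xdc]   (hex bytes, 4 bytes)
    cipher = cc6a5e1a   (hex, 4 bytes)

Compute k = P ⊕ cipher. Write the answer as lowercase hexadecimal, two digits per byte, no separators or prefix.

b3fa3ec6

Since cipher = P ⊕ k, XORing both sides with P gives k = P ⊕ cipher.
byte 0: 7f ^ cc = b3
byte 1: 90 ^ 6a = fa
byte 2: 60 ^ 5e = 3e
byte 3: dc ^ 1a = c6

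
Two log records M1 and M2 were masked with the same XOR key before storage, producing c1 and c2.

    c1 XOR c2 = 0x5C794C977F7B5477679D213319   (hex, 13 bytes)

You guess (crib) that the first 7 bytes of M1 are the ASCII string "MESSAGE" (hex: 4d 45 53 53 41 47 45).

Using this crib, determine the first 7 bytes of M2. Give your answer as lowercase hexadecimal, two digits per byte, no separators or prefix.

Since c1 ⊕ c2 = M1 ⊕ M2, XORing with the guessed M1 bytes yields the corresponding M2 bytes: M2 = (c1 ⊕ c2) ⊕ M1.
01011100 ⊕ 01001101 = 00010001
01111001 ⊕ 01000101 = 00111100
01001100 ⊕ 01010011 = 00011111
10010111 ⊕ 01010011 = 11000100
01111111 ⊕ 01000001 = 00111110
01111011 ⊕ 01000111 = 00111100
01010100 ⊕ 01000101 = 00010001

113c1fc43e3c11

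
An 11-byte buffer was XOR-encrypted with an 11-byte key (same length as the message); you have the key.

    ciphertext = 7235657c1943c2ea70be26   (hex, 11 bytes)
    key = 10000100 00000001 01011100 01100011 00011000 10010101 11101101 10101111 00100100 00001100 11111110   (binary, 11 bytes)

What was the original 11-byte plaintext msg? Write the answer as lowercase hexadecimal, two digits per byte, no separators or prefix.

XOR is its own inverse, so applying the key byte-wise gives the result directly.
72 xor 84 = f6
35 xor 01 = 34
65 xor 5c = 39
7c xor 63 = 1f
19 xor 18 = 01
43 xor 95 = d6
c2 xor ed = 2f
ea xor af = 45
70 xor 24 = 54
be xor 0c = b2
26 xor fe = d8

f634391f01d62f4554b2d8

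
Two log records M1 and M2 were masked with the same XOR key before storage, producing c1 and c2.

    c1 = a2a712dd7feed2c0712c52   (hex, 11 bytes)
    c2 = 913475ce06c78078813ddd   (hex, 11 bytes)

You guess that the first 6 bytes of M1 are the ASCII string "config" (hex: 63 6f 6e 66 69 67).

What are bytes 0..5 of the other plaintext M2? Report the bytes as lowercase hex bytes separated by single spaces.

50 fc 09 75 10 4e

First, c1 ⊕ c2 = (M1 ⊕ K) ⊕ (M2 ⊕ K) = M1 ⊕ M2, so the key drops out. Then M2 = (M1 ⊕ M2) ⊕ M1 over the first 6 bytes.
byte 0: (a2 ^ 91) ^ 63 = 33 ^ 63 = 50
byte 1: (a7 ^ 34) ^ 6f = 93 ^ 6f = fc
byte 2: (12 ^ 75) ^ 6e = 67 ^ 6e = 09
byte 3: (dd ^ ce) ^ 66 = 13 ^ 66 = 75
byte 4: (7f ^ 06) ^ 69 = 79 ^ 69 = 10
byte 5: (ee ^ c7) ^ 67 = 29 ^ 67 = 4e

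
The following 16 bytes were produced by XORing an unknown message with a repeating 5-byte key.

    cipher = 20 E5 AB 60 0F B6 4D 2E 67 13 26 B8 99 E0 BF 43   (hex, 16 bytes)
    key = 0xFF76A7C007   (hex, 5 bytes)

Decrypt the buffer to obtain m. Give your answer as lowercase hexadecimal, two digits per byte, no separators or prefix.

The 5-byte key repeats, so the effective keystream is ff 76 a7 c0 07 ff 76 a7 c0 07 ff 76 a7 c0 07 ff.
byte 0: 20 ⊕ ff = df
byte 1: e5 ⊕ 76 = 93
byte 2: ab ⊕ a7 = 0c
byte 3: 60 ⊕ c0 = a0
byte 4: 0f ⊕ 07 = 08
byte 5: b6 ⊕ ff = 49
byte 6: 4d ⊕ 76 = 3b
byte 7: 2e ⊕ a7 = 89
byte 8: 67 ⊕ c0 = a7
byte 9: 13 ⊕ 07 = 14
byte 10: 26 ⊕ ff = d9
byte 11: b8 ⊕ 76 = ce
byte 12: 99 ⊕ a7 = 3e
byte 13: e0 ⊕ c0 = 20
byte 14: bf ⊕ 07 = b8
byte 15: 43 ⊕ ff = bc

df930ca008493b89a714d9ce3e20b8bc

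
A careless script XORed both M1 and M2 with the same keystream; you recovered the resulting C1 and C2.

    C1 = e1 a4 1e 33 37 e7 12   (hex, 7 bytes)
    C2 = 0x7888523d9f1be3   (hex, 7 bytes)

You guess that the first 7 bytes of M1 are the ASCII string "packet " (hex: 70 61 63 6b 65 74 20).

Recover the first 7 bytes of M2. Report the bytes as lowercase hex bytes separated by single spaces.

e9 4d 2f 65 cd 88 d1

First, C1 ⊕ C2 = (M1 ⊕ K) ⊕ (M2 ⊕ K) = M1 ⊕ M2, so the key drops out. Then M2 = (M1 ⊕ M2) ⊕ M1 over the first 7 bytes.
byte 0: (e1 xor 78) xor 70 = 99 xor 70 = e9
byte 1: (a4 xor 88) xor 61 = 2c xor 61 = 4d
byte 2: (1e xor 52) xor 63 = 4c xor 63 = 2f
byte 3: (33 xor 3d) xor 6b = 0e xor 6b = 65
byte 4: (37 xor 9f) xor 65 = a8 xor 65 = cd
byte 5: (e7 xor 1b) xor 74 = fc xor 74 = 88
byte 6: (12 xor e3) xor 20 = f1 xor 20 = d1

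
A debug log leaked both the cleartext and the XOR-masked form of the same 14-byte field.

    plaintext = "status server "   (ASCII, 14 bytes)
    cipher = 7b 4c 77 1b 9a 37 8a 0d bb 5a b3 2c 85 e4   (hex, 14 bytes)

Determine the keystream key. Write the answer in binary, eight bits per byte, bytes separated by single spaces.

Since cipher = plaintext ⊕ key, XORing both sides with plaintext gives key = plaintext ⊕ cipher.
01110011 ^ 01111011 = 00001000
01110100 ^ 01001100 = 00111000
01100001 ^ 01110111 = 00010110
01110100 ^ 00011011 = 01101111
01110101 ^ 10011010 = 11101111
01110011 ^ 00110111 = 01000100
00100000 ^ 10001010 = 10101010
01110011 ^ 00001101 = 01111110
01100101 ^ 10111011 = 11011110
01110010 ^ 01011010 = 00101000
01110110 ^ 10110011 = 11000101
01100101 ^ 00101100 = 01001001
01110010 ^ 10000101 = 11110111
00100000 ^ 11100100 = 11000100

00001000 00111000 00010110 01101111 11101111 01000100 10101010 01111110 11011110 00101000 11000101 01001001 11110111 11000100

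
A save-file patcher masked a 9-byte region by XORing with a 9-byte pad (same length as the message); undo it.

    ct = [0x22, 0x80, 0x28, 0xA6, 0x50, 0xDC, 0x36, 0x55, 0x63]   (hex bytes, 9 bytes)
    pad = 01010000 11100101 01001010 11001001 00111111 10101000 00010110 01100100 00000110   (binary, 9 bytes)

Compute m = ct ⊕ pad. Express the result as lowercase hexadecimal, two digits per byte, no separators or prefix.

byte 0: 22 ⊕ 50 = 72
byte 1: 80 ⊕ e5 = 65
byte 2: 28 ⊕ 4a = 62
byte 3: a6 ⊕ c9 = 6f
byte 4: 50 ⊕ 3f = 6f
byte 5: dc ⊕ a8 = 74
byte 6: 36 ⊕ 16 = 20
byte 7: 55 ⊕ 64 = 31
byte 8: 63 ⊕ 06 = 65

7265626f6f74203165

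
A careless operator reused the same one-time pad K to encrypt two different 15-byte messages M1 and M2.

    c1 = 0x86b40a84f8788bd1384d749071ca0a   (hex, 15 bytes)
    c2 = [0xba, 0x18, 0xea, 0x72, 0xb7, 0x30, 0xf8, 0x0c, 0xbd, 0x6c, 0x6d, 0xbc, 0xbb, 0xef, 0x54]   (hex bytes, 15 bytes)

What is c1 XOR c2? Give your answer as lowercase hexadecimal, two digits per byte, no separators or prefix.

c1 ⊕ c2 = (M1 ⊕ K) ⊕ (M2 ⊕ K) = M1 ⊕ M2 — the shared key cancels under XOR.
byte 0: 86 ^ ba = 3c
byte 1: b4 ^ 18 = ac
byte 2: 0a ^ ea = e0
byte 3: 84 ^ 72 = f6
byte 4: f8 ^ b7 = 4f
byte 5: 78 ^ 30 = 48
byte 6: 8b ^ f8 = 73
byte 7: d1 ^ 0c = dd
byte 8: 38 ^ bd = 85
byte 9: 4d ^ 6c = 21
byte 10: 74 ^ 6d = 19
byte 11: 90 ^ bc = 2c
byte 12: 71 ^ bb = ca
byte 13: ca ^ ef = 25
byte 14: 0a ^ 54 = 5e

3cace0f64f4873dd8521192cca255e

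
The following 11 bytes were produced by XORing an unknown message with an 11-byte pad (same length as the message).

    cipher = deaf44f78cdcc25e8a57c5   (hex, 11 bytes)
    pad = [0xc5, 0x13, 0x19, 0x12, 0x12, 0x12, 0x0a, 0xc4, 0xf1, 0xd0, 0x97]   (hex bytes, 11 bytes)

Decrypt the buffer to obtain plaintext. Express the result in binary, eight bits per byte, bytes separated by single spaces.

00011011 10111100 01011101 11100101 10011110 11001110 11001000 10011010 01111011 10000111 01010010

byte 0: de ⊕ c5 = 1b
byte 1: af ⊕ 13 = bc
byte 2: 44 ⊕ 19 = 5d
byte 3: f7 ⊕ 12 = e5
byte 4: 8c ⊕ 12 = 9e
byte 5: dc ⊕ 12 = ce
byte 6: c2 ⊕ 0a = c8
byte 7: 5e ⊕ c4 = 9a
byte 8: 8a ⊕ f1 = 7b
byte 9: 57 ⊕ d0 = 87
byte 10: c5 ⊕ 97 = 52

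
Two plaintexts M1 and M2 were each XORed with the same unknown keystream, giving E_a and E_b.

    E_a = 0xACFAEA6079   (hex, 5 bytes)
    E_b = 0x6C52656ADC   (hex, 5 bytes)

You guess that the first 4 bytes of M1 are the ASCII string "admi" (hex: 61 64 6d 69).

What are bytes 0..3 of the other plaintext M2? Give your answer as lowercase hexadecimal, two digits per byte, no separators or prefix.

First, E_a ⊕ E_b = (M1 ⊕ K) ⊕ (M2 ⊕ K) = M1 ⊕ M2, so the key drops out. Then M2 = (M1 ⊕ M2) ⊕ M1 over the first 4 bytes.
byte 0: (ac ^ 6c) ^ 61 = c0 ^ 61 = a1
byte 1: (fa ^ 52) ^ 64 = a8 ^ 64 = cc
byte 2: (ea ^ 65) ^ 6d = 8f ^ 6d = e2
byte 3: (60 ^ 6a) ^ 69 = 0a ^ 69 = 63

a1cce263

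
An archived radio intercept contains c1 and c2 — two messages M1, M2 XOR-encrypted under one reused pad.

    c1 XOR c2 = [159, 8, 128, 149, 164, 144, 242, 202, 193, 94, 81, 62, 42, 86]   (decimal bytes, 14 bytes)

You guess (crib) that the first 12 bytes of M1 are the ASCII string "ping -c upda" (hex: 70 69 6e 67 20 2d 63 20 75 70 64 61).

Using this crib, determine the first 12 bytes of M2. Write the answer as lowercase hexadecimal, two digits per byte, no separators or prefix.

Since c1 ⊕ c2 = M1 ⊕ M2, XORing with the guessed M1 bytes yields the corresponding M2 bytes: M2 = (c1 ⊕ c2) ⊕ M1.
byte 0: 9f XOR 70 = ef
byte 1: 08 XOR 69 = 61
byte 2: 80 XOR 6e = ee
byte 3: 95 XOR 67 = f2
byte 4: a4 XOR 20 = 84
byte 5: 90 XOR 2d = bd
byte 6: f2 XOR 63 = 91
byte 7: ca XOR 20 = ea
byte 8: c1 XOR 75 = b4
byte 9: 5e XOR 70 = 2e
byte 10: 51 XOR 64 = 35
byte 11: 3e XOR 61 = 5f

ef61eef284bd91eab42e355f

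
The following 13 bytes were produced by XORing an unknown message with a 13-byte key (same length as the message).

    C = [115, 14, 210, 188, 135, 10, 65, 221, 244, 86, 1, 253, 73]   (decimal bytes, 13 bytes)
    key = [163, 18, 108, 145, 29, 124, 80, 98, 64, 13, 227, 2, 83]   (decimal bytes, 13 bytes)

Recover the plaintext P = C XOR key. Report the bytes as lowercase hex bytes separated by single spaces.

XOR is its own inverse, so applying the key byte-wise gives the result directly.
115 xor 163 = 208
 14 xor  18 =  28
210 xor 108 = 190
188 xor 145 =  45
135 xor  29 = 154
 10 xor 124 = 118
 65 xor  80 =  17
221 xor  98 = 191
244 xor  64 = 180
 86 xor  13 =  91
  1 xor 227 = 226
253 xor   2 = 255
 73 xor  83 =  26

d0 1c be 2d 9a 76 11 bf b4 5b e2 ff 1a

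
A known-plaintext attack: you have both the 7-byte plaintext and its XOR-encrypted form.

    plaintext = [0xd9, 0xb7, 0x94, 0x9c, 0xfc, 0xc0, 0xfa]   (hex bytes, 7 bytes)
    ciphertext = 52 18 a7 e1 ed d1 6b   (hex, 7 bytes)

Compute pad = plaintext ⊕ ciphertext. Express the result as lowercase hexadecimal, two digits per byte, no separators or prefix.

8baf337d111191

Since ciphertext = plaintext ⊕ pad, XORing both sides with plaintext gives pad = plaintext ⊕ ciphertext.
11011001 XOR 01010010 = 10001011
10110111 XOR 00011000 = 10101111
10010100 XOR 10100111 = 00110011
10011100 XOR 11100001 = 01111101
11111100 XOR 11101101 = 00010001
11000000 XOR 11010001 = 00010001
11111010 XOR 01101011 = 10010001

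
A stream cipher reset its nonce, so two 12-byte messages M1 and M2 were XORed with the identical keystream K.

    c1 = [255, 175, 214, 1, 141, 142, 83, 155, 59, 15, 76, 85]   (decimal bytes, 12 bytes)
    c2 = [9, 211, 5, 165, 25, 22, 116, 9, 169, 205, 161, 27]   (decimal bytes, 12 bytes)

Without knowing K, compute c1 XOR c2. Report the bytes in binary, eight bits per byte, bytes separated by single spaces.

11110110 01111100 11010011 10100100 10010100 10011000 00100111 10010010 10010010 11000010 11101101 01001110

c1 ⊕ c2 = (M1 ⊕ K) ⊕ (M2 ⊕ K) = M1 ⊕ M2 — the shared key cancels under XOR.
byte 0: ff ^ 09 = f6
byte 1: af ^ d3 = 7c
byte 2: d6 ^ 05 = d3
byte 3: 01 ^ a5 = a4
byte 4: 8d ^ 19 = 94
byte 5: 8e ^ 16 = 98
byte 6: 53 ^ 74 = 27
byte 7: 9b ^ 09 = 92
byte 8: 3b ^ a9 = 92
byte 9: 0f ^ cd = c2
byte 10: 4c ^ a1 = ed
byte 11: 55 ^ 1b = 4e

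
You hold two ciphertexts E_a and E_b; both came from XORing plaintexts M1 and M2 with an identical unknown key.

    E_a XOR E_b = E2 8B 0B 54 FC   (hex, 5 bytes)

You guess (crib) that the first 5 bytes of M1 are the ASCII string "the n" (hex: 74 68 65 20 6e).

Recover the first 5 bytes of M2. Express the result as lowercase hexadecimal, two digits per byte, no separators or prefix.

96e36e7492

Since E_a ⊕ E_b = M1 ⊕ M2, XORing with the guessed M1 bytes yields the corresponding M2 bytes: M2 = (E_a ⊕ E_b) ⊕ M1.
e2 xor 74 = 96
8b xor 68 = e3
0b xor 65 = 6e
54 xor 20 = 74
fc xor 6e = 92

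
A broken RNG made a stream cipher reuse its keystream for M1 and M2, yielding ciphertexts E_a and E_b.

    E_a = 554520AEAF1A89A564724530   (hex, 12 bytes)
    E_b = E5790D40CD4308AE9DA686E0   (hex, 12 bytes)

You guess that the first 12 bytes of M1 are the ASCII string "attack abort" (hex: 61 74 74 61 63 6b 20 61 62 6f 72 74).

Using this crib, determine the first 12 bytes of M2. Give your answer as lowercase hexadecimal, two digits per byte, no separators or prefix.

d148598f0132a16a9bbbb1a4

First, E_a ⊕ E_b = (M1 ⊕ K) ⊕ (M2 ⊕ K) = M1 ⊕ M2, so the key drops out. Then M2 = (M1 ⊕ M2) ⊕ M1 over the first 12 bytes.
byte 0: (55 ^ e5) ^ 61 = b0 ^ 61 = d1
byte 1: (45 ^ 79) ^ 74 = 3c ^ 74 = 48
byte 2: (20 ^ 0d) ^ 74 = 2d ^ 74 = 59
byte 3: (ae ^ 40) ^ 61 = ee ^ 61 = 8f
byte 4: (af ^ cd) ^ 63 = 62 ^ 63 = 01
byte 5: (1a ^ 43) ^ 6b = 59 ^ 6b = 32
byte 6: (89 ^ 08) ^ 20 = 81 ^ 20 = a1
byte 7: (a5 ^ ae) ^ 61 = 0b ^ 61 = 6a
byte 8: (64 ^ 9d) ^ 62 = f9 ^ 62 = 9b
byte 9: (72 ^ a6) ^ 6f = d4 ^ 6f = bb
byte 10: (45 ^ 86) ^ 72 = c3 ^ 72 = b1
byte 11: (30 ^ e0) ^ 74 = d0 ^ 74 = a4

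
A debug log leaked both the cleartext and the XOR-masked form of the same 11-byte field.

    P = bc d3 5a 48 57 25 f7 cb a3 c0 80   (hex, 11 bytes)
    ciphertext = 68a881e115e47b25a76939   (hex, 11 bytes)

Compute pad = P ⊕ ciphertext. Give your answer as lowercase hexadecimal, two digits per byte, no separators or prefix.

d47bdba942c18cee04a9b9

Since ciphertext = P ⊕ pad, XORing both sides with P gives pad = P ⊕ ciphertext.
bc ⊕ 68 = d4
d3 ⊕ a8 = 7b
5a ⊕ 81 = db
48 ⊕ e1 = a9
57 ⊕ 15 = 42
25 ⊕ e4 = c1
f7 ⊕ 7b = 8c
cb ⊕ 25 = ee
a3 ⊕ a7 = 04
c0 ⊕ 69 = a9
80 ⊕ 39 = b9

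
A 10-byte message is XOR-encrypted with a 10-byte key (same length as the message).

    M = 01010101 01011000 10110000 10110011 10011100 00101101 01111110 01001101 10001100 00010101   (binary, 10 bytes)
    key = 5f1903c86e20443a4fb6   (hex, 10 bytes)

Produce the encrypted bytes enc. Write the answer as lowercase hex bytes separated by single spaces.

0a 41 b3 7b f2 0d 3a 77 c3 a3

 85 xor  95 =  10
 88 xor  25 =  65
176 xor   3 = 179
179 xor 200 = 123
156 xor 110 = 242
 45 xor  32 =  13
126 xor  68 =  58
 77 xor  58 = 119
140 xor  79 = 195
 21 xor 182 = 163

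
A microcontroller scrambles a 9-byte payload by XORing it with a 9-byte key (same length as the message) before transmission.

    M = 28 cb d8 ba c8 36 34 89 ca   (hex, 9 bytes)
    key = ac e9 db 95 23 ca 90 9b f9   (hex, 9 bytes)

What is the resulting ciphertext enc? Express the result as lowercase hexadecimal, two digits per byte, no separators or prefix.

byte 0: 28 XOR ac = 84
byte 1: cb XOR e9 = 22
byte 2: d8 XOR db = 03
byte 3: ba XOR 95 = 2f
byte 4: c8 XOR 23 = eb
byte 5: 36 XOR ca = fc
byte 6: 34 XOR 90 = a4
byte 7: 89 XOR 9b = 12
byte 8: ca XOR f9 = 33

8422032febfca41233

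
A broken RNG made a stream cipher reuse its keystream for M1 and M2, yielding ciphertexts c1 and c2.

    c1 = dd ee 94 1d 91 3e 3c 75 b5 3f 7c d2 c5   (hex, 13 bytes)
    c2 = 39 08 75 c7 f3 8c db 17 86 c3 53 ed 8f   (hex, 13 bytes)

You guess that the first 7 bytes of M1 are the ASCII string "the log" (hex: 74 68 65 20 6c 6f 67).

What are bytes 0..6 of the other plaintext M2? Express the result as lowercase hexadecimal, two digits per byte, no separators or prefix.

908e84fa0edd80

First, c1 ⊕ c2 = (M1 ⊕ K) ⊕ (M2 ⊕ K) = M1 ⊕ M2, so the key drops out. Then M2 = (M1 ⊕ M2) ⊕ M1 over the first 7 bytes.
byte 0: (dd XOR 39) XOR 74 = e4 XOR 74 = 90
byte 1: (ee XOR 08) XOR 68 = e6 XOR 68 = 8e
byte 2: (94 XOR 75) XOR 65 = e1 XOR 65 = 84
byte 3: (1d XOR c7) XOR 20 = da XOR 20 = fa
byte 4: (91 XOR f3) XOR 6c = 62 XOR 6c = 0e
byte 5: (3e XOR 8c) XOR 6f = b2 XOR 6f = dd
byte 6: (3c XOR db) XOR 67 = e7 XOR 67 = 80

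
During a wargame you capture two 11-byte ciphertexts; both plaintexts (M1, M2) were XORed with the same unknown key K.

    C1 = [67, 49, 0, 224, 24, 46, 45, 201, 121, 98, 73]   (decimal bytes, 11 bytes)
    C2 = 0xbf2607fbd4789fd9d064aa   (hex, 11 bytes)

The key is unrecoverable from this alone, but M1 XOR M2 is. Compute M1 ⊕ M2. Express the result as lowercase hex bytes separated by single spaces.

fc 17 07 1b cc 56 b2 10 a9 06 e3

C1 ⊕ C2 = (M1 ⊕ K) ⊕ (M2 ⊕ K) = M1 ⊕ M2 — the shared key cancels under XOR.
43 ⊕ bf = fc
31 ⊕ 26 = 17
00 ⊕ 07 = 07
e0 ⊕ fb = 1b
18 ⊕ d4 = cc
2e ⊕ 78 = 56
2d ⊕ 9f = b2
c9 ⊕ d9 = 10
79 ⊕ d0 = a9
62 ⊕ 64 = 06
49 ⊕ aa = e3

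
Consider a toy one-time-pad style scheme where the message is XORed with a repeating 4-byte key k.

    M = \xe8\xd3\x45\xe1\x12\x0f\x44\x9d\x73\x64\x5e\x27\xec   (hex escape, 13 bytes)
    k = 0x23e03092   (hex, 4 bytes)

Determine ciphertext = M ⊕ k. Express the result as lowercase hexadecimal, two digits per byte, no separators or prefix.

cb33757331ef740f50846eb5cf

The 4-byte key repeats, so the effective keystream is 23 e0 30 92 23 e0 30 92 23 e0 30 92 23.
byte 0: 11101000 xor 00100011 = 11001011
byte 1: 11010011 xor 11100000 = 00110011
byte 2: 01000101 xor 00110000 = 01110101
byte 3: 11100001 xor 10010010 = 01110011
byte 4: 00010010 xor 00100011 = 00110001
byte 5: 00001111 xor 11100000 = 11101111
byte 6: 01000100 xor 00110000 = 01110100
byte 7: 10011101 xor 10010010 = 00001111
byte 8: 01110011 xor 00100011 = 01010000
byte 9: 01100100 xor 11100000 = 10000100
byte 10: 01011110 xor 00110000 = 01101110
byte 11: 00100111 xor 10010010 = 10110101
byte 12: 11101100 xor 00100011 = 11001111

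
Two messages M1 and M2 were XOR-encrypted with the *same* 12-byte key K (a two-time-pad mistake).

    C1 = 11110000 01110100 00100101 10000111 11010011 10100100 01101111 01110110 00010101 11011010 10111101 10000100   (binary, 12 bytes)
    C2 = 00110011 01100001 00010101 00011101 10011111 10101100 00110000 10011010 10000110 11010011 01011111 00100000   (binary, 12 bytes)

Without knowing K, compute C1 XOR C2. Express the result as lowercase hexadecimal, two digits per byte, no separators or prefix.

c315309a4c085fec9309e2a4

C1 ⊕ C2 = (M1 ⊕ K) ⊕ (M2 ⊕ K) = M1 ⊕ M2 — the shared key cancels under XOR.
11110000 ⊕ 00110011 = 11000011
01110100 ⊕ 01100001 = 00010101
00100101 ⊕ 00010101 = 00110000
10000111 ⊕ 00011101 = 10011010
11010011 ⊕ 10011111 = 01001100
10100100 ⊕ 10101100 = 00001000
01101111 ⊕ 00110000 = 01011111
01110110 ⊕ 10011010 = 11101100
00010101 ⊕ 10000110 = 10010011
11011010 ⊕ 11010011 = 00001001
10111101 ⊕ 01011111 = 11100010
10000100 ⊕ 00100000 = 10100100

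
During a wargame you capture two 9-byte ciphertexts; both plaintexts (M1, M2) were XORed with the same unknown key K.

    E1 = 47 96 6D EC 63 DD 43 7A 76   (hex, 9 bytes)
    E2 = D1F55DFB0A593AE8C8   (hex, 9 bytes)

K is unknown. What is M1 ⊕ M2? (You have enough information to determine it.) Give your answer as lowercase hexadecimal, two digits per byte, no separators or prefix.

9663301769847992be

E1 ⊕ E2 = (M1 ⊕ K) ⊕ (M2 ⊕ K) = M1 ⊕ M2 — the shared key cancels under XOR.
47 XOR d1 = 96
96 XOR f5 = 63
6d XOR 5d = 30
ec XOR fb = 17
63 XOR 0a = 69
dd XOR 59 = 84
43 XOR 3a = 79
7a XOR e8 = 92
76 XOR c8 = be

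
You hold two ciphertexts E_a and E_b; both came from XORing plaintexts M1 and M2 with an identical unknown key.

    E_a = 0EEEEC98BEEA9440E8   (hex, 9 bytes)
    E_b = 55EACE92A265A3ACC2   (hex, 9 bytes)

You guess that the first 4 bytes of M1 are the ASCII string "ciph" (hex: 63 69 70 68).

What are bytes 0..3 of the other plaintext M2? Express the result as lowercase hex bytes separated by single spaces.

38 6d 52 62

First, E_a ⊕ E_b = (M1 ⊕ K) ⊕ (M2 ⊕ K) = M1 ⊕ M2, so the key drops out. Then M2 = (M1 ⊕ M2) ⊕ M1 over the first 4 bytes.
byte 0: (0e xor 55) xor 63 = 5b xor 63 = 38
byte 1: (ee xor ea) xor 69 = 04 xor 69 = 6d
byte 2: (ec xor ce) xor 70 = 22 xor 70 = 52
byte 3: (98 xor 92) xor 68 = 0a xor 68 = 62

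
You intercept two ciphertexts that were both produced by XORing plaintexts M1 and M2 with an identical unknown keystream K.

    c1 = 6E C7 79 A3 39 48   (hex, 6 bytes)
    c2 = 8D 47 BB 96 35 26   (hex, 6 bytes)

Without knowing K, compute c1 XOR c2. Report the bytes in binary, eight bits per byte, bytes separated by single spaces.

11100011 10000000 11000010 00110101 00001100 01101110

c1 ⊕ c2 = (M1 ⊕ K) ⊕ (M2 ⊕ K) = M1 ⊕ M2 — the shared key cancels under XOR.
6e XOR 8d = e3
c7 XOR 47 = 80
79 XOR bb = c2
a3 XOR 96 = 35
39 XOR 35 = 0c
48 XOR 26 = 6e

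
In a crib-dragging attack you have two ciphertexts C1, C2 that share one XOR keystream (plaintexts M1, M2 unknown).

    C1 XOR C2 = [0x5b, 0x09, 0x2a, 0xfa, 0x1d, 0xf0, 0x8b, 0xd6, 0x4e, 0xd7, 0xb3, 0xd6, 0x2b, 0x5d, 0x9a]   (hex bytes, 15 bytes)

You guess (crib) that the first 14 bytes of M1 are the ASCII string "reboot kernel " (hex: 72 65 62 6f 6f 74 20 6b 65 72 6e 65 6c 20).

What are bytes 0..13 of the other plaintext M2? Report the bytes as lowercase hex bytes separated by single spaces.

Since C1 ⊕ C2 = M1 ⊕ M2, XORing with the guessed M1 bytes yields the corresponding M2 bytes: M2 = (C1 ⊕ C2) ⊕ M1.
5b ^ 72 = 29
09 ^ 65 = 6c
2a ^ 62 = 48
fa ^ 6f = 95
1d ^ 6f = 72
f0 ^ 74 = 84
8b ^ 20 = ab
d6 ^ 6b = bd
4e ^ 65 = 2b
d7 ^ 72 = a5
b3 ^ 6e = dd
d6 ^ 65 = b3
2b ^ 6c = 47
5d ^ 20 = 7d

29 6c 48 95 72 84 ab bd 2b a5 dd b3 47 7d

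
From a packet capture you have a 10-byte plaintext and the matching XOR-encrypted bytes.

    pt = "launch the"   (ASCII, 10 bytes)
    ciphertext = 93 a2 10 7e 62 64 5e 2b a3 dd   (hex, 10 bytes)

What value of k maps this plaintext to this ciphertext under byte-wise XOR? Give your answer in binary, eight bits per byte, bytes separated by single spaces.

11111111 11000011 01100101 00010000 00000001 00001100 01111110 01011111 11001011 10111000

Since ciphertext = pt ⊕ k, XORing both sides with pt gives k = pt ⊕ ciphertext.
byte 0: 6c XOR 93 = ff
byte 1: 61 XOR a2 = c3
byte 2: 75 XOR 10 = 65
byte 3: 6e XOR 7e = 10
byte 4: 63 XOR 62 = 01
byte 5: 68 XOR 64 = 0c
byte 6: 20 XOR 5e = 7e
byte 7: 74 XOR 2b = 5f
byte 8: 68 XOR a3 = cb
byte 9: 65 XOR dd = b8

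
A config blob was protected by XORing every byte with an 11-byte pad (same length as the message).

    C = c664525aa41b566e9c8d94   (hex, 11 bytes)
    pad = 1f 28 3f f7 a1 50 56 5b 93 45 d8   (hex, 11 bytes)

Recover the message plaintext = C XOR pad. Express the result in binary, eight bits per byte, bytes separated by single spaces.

11011001 01001100 01101101 10101101 00000101 01001011 00000000 00110101 00001111 11001000 01001100

byte 0: 11000110 ⊕ 00011111 = 11011001
byte 1: 01100100 ⊕ 00101000 = 01001100
byte 2: 01010010 ⊕ 00111111 = 01101101
byte 3: 01011010 ⊕ 11110111 = 10101101
byte 4: 10100100 ⊕ 10100001 = 00000101
byte 5: 00011011 ⊕ 01010000 = 01001011
byte 6: 01010110 ⊕ 01010110 = 00000000
byte 7: 01101110 ⊕ 01011011 = 00110101
byte 8: 10011100 ⊕ 10010011 = 00001111
byte 9: 10001101 ⊕ 01000101 = 11001000
byte 10: 10010100 ⊕ 11011000 = 01001100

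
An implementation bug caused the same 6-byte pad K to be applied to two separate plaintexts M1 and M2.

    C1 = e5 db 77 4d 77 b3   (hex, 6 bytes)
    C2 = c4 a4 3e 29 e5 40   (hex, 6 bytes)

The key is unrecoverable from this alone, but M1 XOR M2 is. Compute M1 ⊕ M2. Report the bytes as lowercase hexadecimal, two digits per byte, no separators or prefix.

C1 ⊕ C2 = (M1 ⊕ K) ⊕ (M2 ⊕ K) = M1 ⊕ M2 — the shared key cancels under XOR.
e5 XOR c4 = 21
db XOR a4 = 7f
77 XOR 3e = 49
4d XOR 29 = 64
77 XOR e5 = 92
b3 XOR 40 = f3

217f496492f3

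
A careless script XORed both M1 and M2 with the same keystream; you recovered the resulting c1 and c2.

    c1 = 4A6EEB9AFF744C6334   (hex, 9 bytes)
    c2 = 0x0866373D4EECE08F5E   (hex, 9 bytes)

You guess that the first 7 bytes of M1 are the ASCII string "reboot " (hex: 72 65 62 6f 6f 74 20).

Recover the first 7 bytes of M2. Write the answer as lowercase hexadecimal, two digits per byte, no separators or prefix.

First, c1 ⊕ c2 = (M1 ⊕ K) ⊕ (M2 ⊕ K) = M1 ⊕ M2, so the key drops out. Then M2 = (M1 ⊕ M2) ⊕ M1 over the first 7 bytes.
byte 0: (4a XOR 08) XOR 72 = 42 XOR 72 = 30
byte 1: (6e XOR 66) XOR 65 = 08 XOR 65 = 6d
byte 2: (eb XOR 37) XOR 62 = dc XOR 62 = be
byte 3: (9a XOR 3d) XOR 6f = a7 XOR 6f = c8
byte 4: (ff XOR 4e) XOR 6f = b1 XOR 6f = de
byte 5: (74 XOR ec) XOR 74 = 98 XOR 74 = ec
byte 6: (4c XOR e0) XOR 20 = ac XOR 20 = 8c

306dbec8deec8c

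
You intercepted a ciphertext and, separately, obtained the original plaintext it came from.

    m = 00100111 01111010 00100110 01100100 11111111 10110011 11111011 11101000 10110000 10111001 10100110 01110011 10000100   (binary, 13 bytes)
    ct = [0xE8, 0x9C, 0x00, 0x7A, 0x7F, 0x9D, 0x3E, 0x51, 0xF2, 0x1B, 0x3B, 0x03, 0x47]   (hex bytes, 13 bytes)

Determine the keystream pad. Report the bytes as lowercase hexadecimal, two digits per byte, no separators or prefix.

Since ct = m ⊕ pad, XORing both sides with m gives pad = m ⊕ ct.
00100111 xor 11101000 = 11001111
01111010 xor 10011100 = 11100110
00100110 xor 00000000 = 00100110
01100100 xor 01111010 = 00011110
11111111 xor 01111111 = 10000000
10110011 xor 10011101 = 00101110
11111011 xor 00111110 = 11000101
11101000 xor 01010001 = 10111001
10110000 xor 11110010 = 01000010
10111001 xor 00011011 = 10100010
10100110 xor 00111011 = 10011101
01110011 xor 00000011 = 01110000
10000100 xor 01000111 = 11000011

cfe6261e802ec5b942a29d70c3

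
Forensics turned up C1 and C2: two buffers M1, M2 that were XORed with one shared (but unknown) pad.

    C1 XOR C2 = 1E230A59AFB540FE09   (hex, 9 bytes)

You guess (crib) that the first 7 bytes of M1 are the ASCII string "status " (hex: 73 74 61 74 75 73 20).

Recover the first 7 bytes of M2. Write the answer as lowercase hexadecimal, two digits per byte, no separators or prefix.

6d576b2ddac660

Since C1 ⊕ C2 = M1 ⊕ M2, XORing with the guessed M1 bytes yields the corresponding M2 bytes: M2 = (C1 ⊕ C2) ⊕ M1.
byte 0: 1e ⊕ 73 = 6d
byte 1: 23 ⊕ 74 = 57
byte 2: 0a ⊕ 61 = 6b
byte 3: 59 ⊕ 74 = 2d
byte 4: af ⊕ 75 = da
byte 5: b5 ⊕ 73 = c6
byte 6: 40 ⊕ 20 = 60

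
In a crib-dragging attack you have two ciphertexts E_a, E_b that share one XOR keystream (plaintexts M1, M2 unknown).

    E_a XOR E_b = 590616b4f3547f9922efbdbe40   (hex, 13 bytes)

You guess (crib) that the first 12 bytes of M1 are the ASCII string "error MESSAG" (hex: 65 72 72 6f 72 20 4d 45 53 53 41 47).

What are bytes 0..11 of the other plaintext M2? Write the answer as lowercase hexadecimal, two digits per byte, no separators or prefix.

3c7464db817432dc71bcfcf9

Since E_a ⊕ E_b = M1 ⊕ M2, XORing with the guessed M1 bytes yields the corresponding M2 bytes: M2 = (E_a ⊕ E_b) ⊕ M1.
byte 0: 01011001 ⊕ 01100101 = 00111100
byte 1: 00000110 ⊕ 01110010 = 01110100
byte 2: 00010110 ⊕ 01110010 = 01100100
byte 3: 10110100 ⊕ 01101111 = 11011011
byte 4: 11110011 ⊕ 01110010 = 10000001
byte 5: 01010100 ⊕ 00100000 = 01110100
byte 6: 01111111 ⊕ 01001101 = 00110010
byte 7: 10011001 ⊕ 01000101 = 11011100
byte 8: 00100010 ⊕ 01010011 = 01110001
byte 9: 11101111 ⊕ 01010011 = 10111100
byte 10: 10111101 ⊕ 01000001 = 11111100
byte 11: 10111110 ⊕ 01000111 = 11111001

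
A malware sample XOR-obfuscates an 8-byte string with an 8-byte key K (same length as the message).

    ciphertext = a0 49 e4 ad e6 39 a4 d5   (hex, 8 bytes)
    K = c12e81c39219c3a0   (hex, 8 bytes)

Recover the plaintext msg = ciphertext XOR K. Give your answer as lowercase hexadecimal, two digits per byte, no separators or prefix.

XOR is its own inverse, so applying the key byte-wise gives the result directly.
10100000 XOR 11000001 = 01100001
01001001 XOR 00101110 = 01100111
11100100 XOR 10000001 = 01100101
10101101 XOR 11000011 = 01101110
11100110 XOR 10010010 = 01110100
00111001 XOR 00011001 = 00100000
10100100 XOR 11000011 = 01100111
11010101 XOR 10100000 = 01110101

6167656e74206775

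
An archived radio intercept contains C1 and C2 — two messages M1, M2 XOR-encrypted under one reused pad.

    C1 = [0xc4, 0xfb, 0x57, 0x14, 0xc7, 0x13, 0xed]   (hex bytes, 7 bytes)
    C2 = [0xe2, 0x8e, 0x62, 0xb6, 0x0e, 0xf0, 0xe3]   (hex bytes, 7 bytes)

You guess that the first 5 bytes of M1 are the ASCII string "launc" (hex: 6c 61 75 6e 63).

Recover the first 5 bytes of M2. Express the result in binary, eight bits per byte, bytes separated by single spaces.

01001010 00010100 01000000 11001100 10101010

First, C1 ⊕ C2 = (M1 ⊕ K) ⊕ (M2 ⊕ K) = M1 ⊕ M2, so the key drops out. Then M2 = (M1 ⊕ M2) ⊕ M1 over the first 5 bytes.
byte 0: (c4 xor e2) xor 6c = 26 xor 6c = 4a
byte 1: (fb xor 8e) xor 61 = 75 xor 61 = 14
byte 2: (57 xor 62) xor 75 = 35 xor 75 = 40
byte 3: (14 xor b6) xor 6e = a2 xor 6e = cc
byte 4: (c7 xor 0e) xor 63 = c9 xor 63 = aa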